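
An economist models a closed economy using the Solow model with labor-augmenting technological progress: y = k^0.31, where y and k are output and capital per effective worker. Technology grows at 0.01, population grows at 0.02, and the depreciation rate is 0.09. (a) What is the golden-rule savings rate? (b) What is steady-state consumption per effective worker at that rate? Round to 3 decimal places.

The effective depreciation rate is n + g + δ = 0.02 + 0.01 + 0.09 = 0.12.
For Cobb-Douglas, s_gold equals capital's share: s_gold = 0.31.
Maximizing c = f(k) − (n+g+δ)·k gives f'(k) = n+g+δ, i.e. 0.31·k^(0.31−1) = 0.12, so k_gold = (0.31/0.12)^(1/0.69) ≈ 3.9570.
y_gold = 3.9570^0.31 ≈ 1.5317; c_gold = (1−0.31)·y_gold ≈ 1.0569.

(a) s_gold = 0.310; (b) c_gold ≈ 1.057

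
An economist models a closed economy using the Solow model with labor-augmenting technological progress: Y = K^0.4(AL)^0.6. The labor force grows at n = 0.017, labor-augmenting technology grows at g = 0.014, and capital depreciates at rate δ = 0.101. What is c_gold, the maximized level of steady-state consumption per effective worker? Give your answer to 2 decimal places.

c_gold ≈ 1.26

Capital per effective worker breaks even when investment replaces (n + g + δ)·k; here n + g + δ = 0.132.
Golden rule sets MPK = n+g+δ: 0.4·k^(0.4−1) = 0.132, so k_gold = (0.4/0.132)^(1/0.6) ≈ 6.3457.
y_gold = 6.3457^0.4 ≈ 2.0941.
c_gold = y_gold − (n+g+δ)·k_gold = 2.0941 − 0.132·6.3457 ≈ 1.2564.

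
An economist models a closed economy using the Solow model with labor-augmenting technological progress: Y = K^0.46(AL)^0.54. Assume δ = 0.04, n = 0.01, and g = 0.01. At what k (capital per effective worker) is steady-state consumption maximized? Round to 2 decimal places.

Break-even investment rate: n + g + δ = 0.01 + 0.01 + 0.04 = 0.06.
Golden rule sets MPK = n+g+δ: 0.46·k^(0.46−1) = 0.06, so k_gold = (0.46/0.06)^(1/0.54) ≈ 43.4671.

k_gold ≈ 43.47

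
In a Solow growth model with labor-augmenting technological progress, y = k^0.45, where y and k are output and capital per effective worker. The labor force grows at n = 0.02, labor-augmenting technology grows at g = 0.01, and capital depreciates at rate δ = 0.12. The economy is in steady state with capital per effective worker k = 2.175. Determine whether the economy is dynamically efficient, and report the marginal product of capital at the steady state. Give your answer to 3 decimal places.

Capital per effective worker breaks even when investment replaces (n + g + δ)·k; here n + g + δ = 0.15.
MPK = 0.45·k^(0.45−1) = 0.45·2.175^(-0.55) ≈ 0.2935.
MPK > 0.15, so the economy is dynamically efficient (under-saving).

dynamically efficient; MPK ≈ 0.294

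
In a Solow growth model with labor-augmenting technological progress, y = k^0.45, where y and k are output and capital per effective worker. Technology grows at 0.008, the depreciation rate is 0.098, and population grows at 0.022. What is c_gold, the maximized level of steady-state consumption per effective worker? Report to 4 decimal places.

c_gold ≈ 1.5385

n + g + δ = 0.022 + 0.008 + 0.098 = 0.128.
Setting f'(k) = n+g+δ gives 0.45·k^(0.45−1) = 0.128, hence k_gold = (0.45/0.128)^(1/0.55) ≈ 9.8340.
y_gold = 9.8340^0.45 ≈ 2.7972.
c_gold = y_gold − (n+g+δ)·k_gold = 2.7972 − 0.128·9.8340 ≈ 1.5385.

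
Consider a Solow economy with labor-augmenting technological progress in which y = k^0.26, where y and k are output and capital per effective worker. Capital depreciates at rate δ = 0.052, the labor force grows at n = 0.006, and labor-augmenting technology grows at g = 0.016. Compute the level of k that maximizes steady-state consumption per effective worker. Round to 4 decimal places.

Capital per effective worker breaks even when investment replaces (n + g + δ)·k; here n + g + δ = 0.074.
Setting f'(k) = n+g+δ gives 0.26·k^(0.26−1) = 0.074, hence k_gold = (0.26/0.074)^(1/0.74) ≈ 5.4637.

k_gold ≈ 5.4637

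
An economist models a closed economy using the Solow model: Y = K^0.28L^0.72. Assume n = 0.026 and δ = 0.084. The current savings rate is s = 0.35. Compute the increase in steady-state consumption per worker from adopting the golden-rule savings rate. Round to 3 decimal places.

Δc ≈ 0.016

Break-even investment rate: n + δ = 0.026 + 0.084 = 0.11.
Current steady state (s = 0.35): k* = (0.35/0.11)^(1/0.72) ≈ 4.9907, y* = 4.9907^0.28 ≈ 1.5685, c* = (1−0.35)·1.5685 ≈ 1.0195.
Maximizing c = f(k) − (n+δ)·k gives f'(k) = n+δ, i.e. 0.28·k^(0.28−1) = 0.11, so k_gold = (0.28/0.11)^(1/0.72) ≈ 3.6607.
y_gold = 3.6607^0.28 ≈ 1.4381, c_gold = y_gold − 0.11·k_gold ≈ 1.0355.
Gain: Δc = 1.0355 − 1.0195 ≈ 0.0159.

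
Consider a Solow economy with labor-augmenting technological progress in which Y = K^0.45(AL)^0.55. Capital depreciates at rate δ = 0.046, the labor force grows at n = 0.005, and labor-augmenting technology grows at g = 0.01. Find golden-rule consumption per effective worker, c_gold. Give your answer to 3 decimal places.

c_gold ≈ 2.821

n + g + δ = 0.005 + 0.01 + 0.046 = 0.061.
Golden rule sets MPK = n+g+δ: 0.45·k^(0.45−1) = 0.061, so k_gold = (0.45/0.061)^(1/0.55) ≈ 37.8415.
y_gold = 37.8415^0.45 ≈ 5.1296.
c_gold = y_gold − (n+g+δ)·k_gold = 5.1296 − 0.061·37.8415 ≈ 2.8213.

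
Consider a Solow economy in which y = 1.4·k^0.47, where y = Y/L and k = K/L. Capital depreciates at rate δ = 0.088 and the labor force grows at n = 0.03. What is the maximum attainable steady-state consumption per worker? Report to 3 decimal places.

c_gold ≈ 3.406

Capital per worker breaks even when investment replaces (n + δ)·k; here n + δ = 0.118.
Maximizing c = f(k) − (n+δ)·k gives f'(k) = n+δ, i.e. 0.47·1.4·k^(0.47−1) = 0.118, so k_gold = (0.47·1.4/0.118)^(1/0.53) ≈ 25.5974.
y_gold = 1.4·25.5974^0.47 ≈ 6.4266.
c_gold = y_gold − (n+δ)·k_gold = 6.4266 − 0.118·25.5974 ≈ 3.4061.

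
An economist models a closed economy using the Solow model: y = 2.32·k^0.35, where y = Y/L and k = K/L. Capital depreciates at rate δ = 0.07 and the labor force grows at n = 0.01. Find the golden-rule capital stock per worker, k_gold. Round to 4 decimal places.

k_gold ≈ 35.3516

Break-even investment rate: n + δ = 0.01 + 0.07 = 0.08.
Maximizing c = f(k) − (n+δ)·k gives f'(k) = n+δ, i.e. 0.35·2.32·k^(0.35−1) = 0.08, so k_gold = (0.35·2.32/0.08)^(1/0.65) ≈ 35.3516.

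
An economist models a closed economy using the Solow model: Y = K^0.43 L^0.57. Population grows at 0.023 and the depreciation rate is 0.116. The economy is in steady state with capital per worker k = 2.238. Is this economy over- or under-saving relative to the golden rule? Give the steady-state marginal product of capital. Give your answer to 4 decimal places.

Break-even investment rate: n + δ = 0.023 + 0.116 = 0.139.
MPK = 0.43·k^(0.43−1) = 0.43·2.238^(-0.57) ≈ 0.2717.
MPK > 0.139, so the economy is dynamically efficient (under-saving).

under-saving; MPK ≈ 0.2717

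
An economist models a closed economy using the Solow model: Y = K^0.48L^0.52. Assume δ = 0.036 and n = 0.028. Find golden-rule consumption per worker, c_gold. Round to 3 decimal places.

c_gold ≈ 3.340

n + δ = 0.028 + 0.036 = 0.064.
Setting f'(k) = n+δ gives 0.48·k^(0.48−1) = 0.064, hence k_gold = (0.48/0.064)^(1/0.52) ≈ 48.1737.
y_gold = 48.1737^0.48 ≈ 6.4232.
c_gold = y_gold − (n+δ)·k_gold = 6.4232 − 0.064·48.1737 ≈ 3.3400.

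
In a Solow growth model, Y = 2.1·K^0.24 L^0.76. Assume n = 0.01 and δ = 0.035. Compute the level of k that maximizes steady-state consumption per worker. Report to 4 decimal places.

k_gold ≈ 24.0187

The effective depreciation rate is n + δ = 0.01 + 0.035 = 0.045.
At the golden rule the marginal product of capital equals n+δ: 0.24·2.1·k^(0.24−1) = 0.045. Solving, k_gold = (0.24·2.1/0.045)^(1/0.76) ≈ 24.0187.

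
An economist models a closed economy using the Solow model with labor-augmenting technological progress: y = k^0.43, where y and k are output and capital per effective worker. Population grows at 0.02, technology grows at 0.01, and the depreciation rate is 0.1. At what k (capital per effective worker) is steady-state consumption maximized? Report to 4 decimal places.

k_gold ≈ 8.1554

n + g + δ = 0.02 + 0.01 + 0.1 = 0.13.
Setting f'(k) = n+g+δ gives 0.43·k^(0.43−1) = 0.13, hence k_gold = (0.43/0.13)^(1/0.57) ≈ 8.1554.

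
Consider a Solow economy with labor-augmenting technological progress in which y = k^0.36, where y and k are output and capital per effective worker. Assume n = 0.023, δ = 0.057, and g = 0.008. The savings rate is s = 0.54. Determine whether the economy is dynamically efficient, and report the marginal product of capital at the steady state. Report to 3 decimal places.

dynamically inefficient; MPK ≈ 0.059

Break-even investment rate: n + g + δ = 0.023 + 0.008 + 0.057 = 0.088.
Steady-state k*: s·k^0.36 = 0.088·k gives k* = (0.54/0.088)^(1/0.64) ≈ 17.0259.
MPK = 0.36·17.0259^(-0.64) ≈ 0.0587.
MPK < n+g+δ = 0.088, so the economy is dynamically inefficient (over-saving).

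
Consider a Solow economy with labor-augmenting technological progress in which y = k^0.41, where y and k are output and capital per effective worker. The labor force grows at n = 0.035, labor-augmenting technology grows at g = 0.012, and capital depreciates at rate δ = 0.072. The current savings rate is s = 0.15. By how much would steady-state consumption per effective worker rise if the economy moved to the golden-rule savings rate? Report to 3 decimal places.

Δc ≈ 0.395

Capital per effective worker breaks even when investment replaces (n + g + δ)·k; here n + g + δ = 0.119.
Current steady state (s = 0.15): k* = (0.15/0.119)^(1/0.59) ≈ 1.4805, y* = 1.4805^0.41 ≈ 1.1745, c* = (1−0.15)·1.1745 ≈ 0.9984.
Maximizing c = f(k) − (n+g+δ)·k gives f'(k) = n+g+δ, i.e. 0.41·k^(0.41−1) = 0.119, so k_gold = (0.41/0.119)^(1/0.59) ≈ 8.1390.
y_gold = 8.1390^0.41 ≈ 2.3623, c_gold = y_gold − 0.119·k_gold ≈ 1.3938.
Gain: Δc = 1.3938 − 0.9984 ≈ 0.3954.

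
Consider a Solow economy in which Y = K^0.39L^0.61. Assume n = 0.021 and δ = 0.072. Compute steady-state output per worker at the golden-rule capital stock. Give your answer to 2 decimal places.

y_gold ≈ 2.50

n + δ = 0.021 + 0.072 = 0.093.
At the golden rule the marginal product of capital equals n+δ: 0.39·k^(0.39−1) = 0.093. Solving, k_gold = (0.39/0.093)^(1/0.61) ≈ 10.4864.
Output: y_gold = k_gold^0.39 = 10.4864^0.39 ≈ 2.5006.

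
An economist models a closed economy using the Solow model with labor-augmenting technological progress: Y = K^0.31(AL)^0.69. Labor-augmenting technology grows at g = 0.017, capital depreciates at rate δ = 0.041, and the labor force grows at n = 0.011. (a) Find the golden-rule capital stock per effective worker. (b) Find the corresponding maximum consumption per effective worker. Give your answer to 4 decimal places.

(a) k_gold ≈ 8.8241; (b) c_gold ≈ 1.3552

n + g + δ = 0.011 + 0.017 + 0.041 = 0.069.
At the golden rule the marginal product of capital equals n+g+δ: 0.31·k^(0.31−1) = 0.069. Solving, k_gold = (0.31/0.069)^(1/0.69) ≈ 8.8241.
y_gold = 8.8241^0.31 ≈ 1.9641; c_gold = y_gold − 0.069·k_gold ≈ 1.3552.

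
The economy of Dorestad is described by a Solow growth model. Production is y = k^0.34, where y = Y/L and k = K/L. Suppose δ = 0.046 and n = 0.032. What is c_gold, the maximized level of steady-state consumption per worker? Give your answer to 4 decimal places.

Break-even investment rate: n + δ = 0.032 + 0.046 = 0.078.
At the golden rule the marginal product of capital equals n+δ: 0.34·k^(0.34−1) = 0.078. Solving, k_gold = (0.34/0.078)^(1/0.66) ≈ 9.3060.
y_gold = 9.3060^0.34 ≈ 2.1349.
c_gold = y_gold − (n+δ)·k_gold = 2.1349 − 0.078·9.3060 ≈ 1.4090.

c_gold ≈ 1.4090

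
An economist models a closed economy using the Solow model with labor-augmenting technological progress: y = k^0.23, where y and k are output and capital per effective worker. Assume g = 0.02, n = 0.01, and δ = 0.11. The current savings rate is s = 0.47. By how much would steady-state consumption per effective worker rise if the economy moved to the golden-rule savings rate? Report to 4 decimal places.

The effective depreciation rate is n + g + δ = 0.01 + 0.02 + 0.11 = 0.14.
Current steady state (s = 0.47): k* = (0.47/0.14)^(1/0.77) ≈ 4.8203, y* = 4.8203^0.23 ≈ 1.4358, c* = (1−0.47)·1.4358 ≈ 0.7610.
Maximizing c = f(k) − (n+g+δ)·k gives f'(k) = n+g+δ, i.e. 0.23·k^(0.23−1) = 0.14, so k_gold = (0.23/0.14)^(1/0.77) ≈ 1.9055.
y_gold = 1.9055^0.23 ≈ 1.1598, c_gold = y_gold − 0.14·k_gold ≈ 0.8931.
Gain: Δc = 0.8931 − 0.7610 ≈ 0.1321.

Δc ≈ 0.1321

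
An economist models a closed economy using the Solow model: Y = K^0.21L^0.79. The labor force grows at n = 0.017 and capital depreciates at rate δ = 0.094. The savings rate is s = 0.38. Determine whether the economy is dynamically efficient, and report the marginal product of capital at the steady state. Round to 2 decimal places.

n + δ = 0.017 + 0.094 = 0.111.
Steady-state k*: s·k^0.21 = 0.111·k gives k* = (0.38/0.111)^(1/0.79) ≈ 4.7482.
MPK = 0.21·4.7482^(-0.79) ≈ 0.0613.
MPK < n+δ = 0.111, so the economy is dynamically inefficient (over-saving).

dynamically inefficient; MPK ≈ 0.06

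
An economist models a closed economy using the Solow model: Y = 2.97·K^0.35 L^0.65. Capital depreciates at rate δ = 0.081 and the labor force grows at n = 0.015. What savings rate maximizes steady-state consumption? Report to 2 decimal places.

n + δ = 0.015 + 0.081 = 0.096.
At the golden rule MPK = n+δ, and in any Cobb-Douglas steady state s = (n+δ)·k/y = MPK·k/y = capital's share 0.35.

s_gold = 0.35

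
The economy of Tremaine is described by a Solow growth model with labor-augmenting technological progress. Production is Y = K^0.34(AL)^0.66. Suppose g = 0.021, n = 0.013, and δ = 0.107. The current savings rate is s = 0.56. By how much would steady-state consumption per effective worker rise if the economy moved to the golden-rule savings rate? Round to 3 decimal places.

n + g + δ = 0.013 + 0.021 + 0.107 = 0.141.
Current steady state (s = 0.56): k* = (0.56/0.141)^(1/0.66) ≈ 8.0822, y* = 8.0822^0.34 ≈ 2.0350, c* = (1−0.56)·2.0350 ≈ 0.8954.
Maximizing c = f(k) − (n+g+δ)·k gives f'(k) = n+g+δ, i.e. 0.34·k^(0.34−1) = 0.141, so k_gold = (0.34/0.141)^(1/0.66) ≈ 3.7947.
y_gold = 3.7947^0.34 ≈ 1.5737, c_gold = y_gold − 0.141·k_gold ≈ 1.0386.
Gain: Δc = 1.0386 − 0.8954 ≈ 0.1433.

Δc ≈ 0.143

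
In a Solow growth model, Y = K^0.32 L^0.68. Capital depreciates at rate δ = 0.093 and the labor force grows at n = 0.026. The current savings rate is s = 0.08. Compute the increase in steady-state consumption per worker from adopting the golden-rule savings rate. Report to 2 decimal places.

The effective depreciation rate is n + δ = 0.026 + 0.093 = 0.119.
Current steady state (s = 0.08): k* = (0.08/0.119)^(1/0.68) ≈ 0.5577, y* = 0.5577^0.32 ≈ 0.8296, c* = (1−0.08)·0.8296 ≈ 0.7632.
Setting f'(k) = n+δ gives 0.32·k^(0.32−1) = 0.119, hence k_gold = (0.32/0.119)^(1/0.68) ≈ 4.2832.
y_gold = 4.2832^0.32 ≈ 1.5928, c_gold = y_gold − 0.119·k_gold ≈ 1.0831.
Gain: Δc = 1.0831 − 0.7632 ≈ 0.3199.

Δc ≈ 0.32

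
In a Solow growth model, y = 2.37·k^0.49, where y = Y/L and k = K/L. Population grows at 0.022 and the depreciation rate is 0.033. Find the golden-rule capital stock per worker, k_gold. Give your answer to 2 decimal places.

k_gold ≈ 395.57

n + δ = 0.022 + 0.033 = 0.055.
Maximizing c = f(k) − (n+δ)·k gives f'(k) = n+δ, i.e. 0.49·2.37·k^(0.49−1) = 0.055, so k_gold = (0.49·2.37/0.055)^(1/0.51) ≈ 395.5661.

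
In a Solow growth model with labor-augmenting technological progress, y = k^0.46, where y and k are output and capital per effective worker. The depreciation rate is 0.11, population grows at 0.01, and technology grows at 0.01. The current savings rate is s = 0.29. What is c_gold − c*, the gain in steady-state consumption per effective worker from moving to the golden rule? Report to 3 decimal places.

Δc ≈ 0.178

Break-even investment rate: n + g + δ = 0.01 + 0.01 + 0.11 = 0.13.
Current steady state (s = 0.29): k* = (0.29/0.13)^(1/0.54) ≈ 4.4186, y* = 4.4186^0.46 ≈ 1.9808, c* = (1−0.29)·1.9808 ≈ 1.4063.
Golden rule sets MPK = n+g+δ: 0.46·k^(0.46−1) = 0.13, so k_gold = (0.46/0.13)^(1/0.54) ≈ 10.3830.
y_gold = 10.3830^0.46 ≈ 2.9343, c_gold = y_gold − 0.13·k_gold ≈ 1.5845.
Gain: Δc = 1.5845 − 1.4063 ≈ 0.1782.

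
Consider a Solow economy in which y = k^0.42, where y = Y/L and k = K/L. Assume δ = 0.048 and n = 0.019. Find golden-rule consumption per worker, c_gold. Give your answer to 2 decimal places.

n + δ = 0.019 + 0.048 = 0.067.
Maximizing c = f(k) − (n+δ)·k gives f'(k) = n+δ, i.e. 0.42·k^(0.42−1) = 0.067, so k_gold = (0.42/0.067)^(1/0.58) ≈ 23.6831.
y_gold = 23.6831^0.42 ≈ 3.7780.
c_gold = y_gold − (n+δ)·k_gold = 3.7780 − 0.067·23.6831 ≈ 2.1913.

c_gold ≈ 2.19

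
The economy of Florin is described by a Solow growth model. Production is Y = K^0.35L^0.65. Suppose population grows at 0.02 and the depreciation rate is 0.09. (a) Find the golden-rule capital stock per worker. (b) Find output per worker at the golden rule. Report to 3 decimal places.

Capital per worker breaks even when investment replaces (n + δ)·k; here n + δ = 0.11.
Setting f'(k) = n+δ gives 0.35·k^(0.35−1) = 0.11, hence k_gold = (0.35/0.11)^(1/0.65) ≈ 5.9340.
y_gold = 5.9340^0.35 ≈ 1.8650.

(a) k_gold ≈ 5.934; (b) y_gold ≈ 1.865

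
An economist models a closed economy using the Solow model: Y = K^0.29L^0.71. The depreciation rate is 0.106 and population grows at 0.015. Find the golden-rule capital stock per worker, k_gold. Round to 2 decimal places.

k_gold ≈ 3.43

n + δ = 0.015 + 0.106 = 0.121.
Maximizing c = f(k) − (n+δ)·k gives f'(k) = n+δ, i.e. 0.29·k^(0.29−1) = 0.121, so k_gold = (0.29/0.121)^(1/0.71) ≈ 3.4250.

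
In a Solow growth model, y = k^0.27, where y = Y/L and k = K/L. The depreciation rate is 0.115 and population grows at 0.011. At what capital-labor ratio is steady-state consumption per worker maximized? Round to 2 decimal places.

k_gold ≈ 2.84

Capital per worker breaks even when investment replaces (n + δ)·k; here n + δ = 0.126.
At the golden rule the marginal product of capital equals n+δ: 0.27·k^(0.27−1) = 0.126. Solving, k_gold = (0.27/0.126)^(1/0.73) ≈ 2.8406.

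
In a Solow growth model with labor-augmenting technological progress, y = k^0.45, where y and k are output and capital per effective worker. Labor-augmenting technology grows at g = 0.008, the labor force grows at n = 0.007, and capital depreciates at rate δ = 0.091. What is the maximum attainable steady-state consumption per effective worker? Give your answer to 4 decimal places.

c_gold ≈ 1.7952

n + g + δ = 0.007 + 0.008 + 0.091 = 0.106.
Maximizing c = f(k) − (n+g+δ)·k gives f'(k) = n+g+δ, i.e. 0.45·k^(0.45−1) = 0.106, so k_gold = (0.45/0.106)^(1/0.55) ≈ 13.8563.
y_gold = 13.8563^0.45 ≈ 3.2639.
c_gold = y_gold − (n+g+δ)·k_gold = 3.2639 − 0.106·13.8563 ≈ 1.7952.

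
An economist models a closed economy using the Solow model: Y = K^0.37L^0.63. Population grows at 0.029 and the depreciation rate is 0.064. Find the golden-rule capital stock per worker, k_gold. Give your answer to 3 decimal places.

k_gold ≈ 8.952

The effective depreciation rate is n + δ = 0.029 + 0.064 = 0.093.
At the golden rule the marginal product of capital equals n+δ: 0.37·k^(0.37−1) = 0.093. Solving, k_gold = (0.37/0.093)^(1/0.63) ≈ 8.9523.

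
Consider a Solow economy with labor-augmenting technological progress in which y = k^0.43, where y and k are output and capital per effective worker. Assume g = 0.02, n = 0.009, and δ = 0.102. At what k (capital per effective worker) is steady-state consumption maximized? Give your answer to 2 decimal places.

Capital per effective worker breaks even when investment replaces (n + g + δ)·k; here n + g + δ = 0.131.
Golden rule sets MPK = n+g+δ: 0.43·k^(0.43−1) = 0.131, so k_gold = (0.43/0.131)^(1/0.57) ≈ 8.0465.

k_gold ≈ 8.05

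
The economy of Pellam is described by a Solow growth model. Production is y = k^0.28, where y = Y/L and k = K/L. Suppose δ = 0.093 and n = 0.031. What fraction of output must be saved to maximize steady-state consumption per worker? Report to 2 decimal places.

The effective depreciation rate is n + δ = 0.031 + 0.093 = 0.124.
At the golden rule MPK = n+δ, and in any Cobb-Douglas steady state s = (n+δ)·k/y = MPK·k/y = capital's share 0.28.

s_gold = 0.28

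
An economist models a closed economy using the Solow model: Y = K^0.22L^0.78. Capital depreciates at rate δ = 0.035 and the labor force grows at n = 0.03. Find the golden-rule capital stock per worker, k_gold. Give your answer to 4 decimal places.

Capital per worker breaks even when investment replaces (n + δ)·k; here n + δ = 0.065.
At the golden rule the marginal product of capital equals n+δ: 0.22·k^(0.22−1) = 0.065. Solving, k_gold = (0.22/0.065)^(1/0.78) ≈ 4.7737.

k_gold ≈ 4.7737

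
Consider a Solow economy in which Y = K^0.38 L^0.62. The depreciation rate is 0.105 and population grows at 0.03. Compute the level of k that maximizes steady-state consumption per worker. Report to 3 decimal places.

Break-even investment rate: n + δ = 0.03 + 0.105 = 0.135.
Setting f'(k) = n+δ gives 0.38·k^(0.38−1) = 0.135, hence k_gold = (0.38/0.135)^(1/0.62) ≈ 5.3079.

k_gold ≈ 5.308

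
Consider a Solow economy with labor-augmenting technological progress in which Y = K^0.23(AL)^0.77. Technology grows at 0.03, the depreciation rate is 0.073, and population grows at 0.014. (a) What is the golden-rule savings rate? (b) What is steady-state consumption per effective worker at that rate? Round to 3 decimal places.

Capital per effective worker breaks even when investment replaces (n + g + δ)·k; here n + g + δ = 0.117.
For Cobb-Douglas, s_gold equals capital's share: s_gold = 0.23.
At the golden rule the marginal product of capital equals n+g+δ: 0.23·k^(0.23−1) = 0.117. Solving, k_gold = (0.23/0.117)^(1/0.77) ≈ 2.4056.
y_gold = 2.4056^0.23 ≈ 1.2237; c_gold = (1−0.23)·y_gold ≈ 0.9423.

(a) s_gold = 0.230; (b) c_gold ≈ 0.942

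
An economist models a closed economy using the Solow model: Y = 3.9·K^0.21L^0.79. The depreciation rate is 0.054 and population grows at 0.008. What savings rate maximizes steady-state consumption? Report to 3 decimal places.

n + δ = 0.008 + 0.054 = 0.062.
At the golden rule MPK = n+δ, and in any Cobb-Douglas steady state s = (n+δ)·k/y = MPK·k/y = capital's share 0.21.

s_gold = 0.210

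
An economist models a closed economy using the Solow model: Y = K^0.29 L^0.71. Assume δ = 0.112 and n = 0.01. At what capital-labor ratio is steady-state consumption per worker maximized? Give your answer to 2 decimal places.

The effective depreciation rate is n + δ = 0.01 + 0.112 = 0.122.
Setting f'(k) = n+δ gives 0.29·k^(0.29−1) = 0.122, hence k_gold = (0.29/0.122)^(1/0.71) ≈ 3.3856.

k_gold ≈ 3.39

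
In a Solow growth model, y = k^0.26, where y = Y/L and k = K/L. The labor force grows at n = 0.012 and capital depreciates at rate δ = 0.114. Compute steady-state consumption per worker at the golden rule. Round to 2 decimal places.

c_gold ≈ 0.95

Capital per worker breaks even when investment replaces (n + δ)·k; here n + δ = 0.126.
Setting f'(k) = n+δ gives 0.26·k^(0.26−1) = 0.126, hence k_gold = (0.26/0.126)^(1/0.74) ≈ 2.6616.
y_gold = 2.6616^0.26 ≈ 1.2898.
c_gold = y_gold − (n+δ)·k_gold = 1.2898 − 0.126·2.6616 ≈ 0.9545.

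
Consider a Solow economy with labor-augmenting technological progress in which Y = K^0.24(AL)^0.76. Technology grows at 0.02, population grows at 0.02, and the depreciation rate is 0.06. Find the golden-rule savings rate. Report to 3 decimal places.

Capital per effective worker breaks even when investment replaces (n + g + δ)·k; here n + g + δ = 0.1.
At the golden rule MPK = n+g+δ, and in any Cobb-Douglas steady state s = (n+g+δ)·k/y = MPK·k/y = capital's share 0.24.

s_gold = 0.240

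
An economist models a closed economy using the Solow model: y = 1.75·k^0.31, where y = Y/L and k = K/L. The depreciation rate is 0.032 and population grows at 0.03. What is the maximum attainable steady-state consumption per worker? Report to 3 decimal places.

n + δ = 0.03 + 0.032 = 0.062.
At the golden rule the marginal product of capital equals n+δ: 0.31·1.75·k^(0.31−1) = 0.062. Solving, k_gold = (0.31·1.75/0.062)^(1/0.69) ≈ 23.1862.
y_gold = 1.75·23.1862^0.31 ≈ 4.6372.
c_gold = y_gold − (n+δ)·k_gold = 4.6372 − 0.062·23.1862 ≈ 3.1997.

c_gold ≈ 3.200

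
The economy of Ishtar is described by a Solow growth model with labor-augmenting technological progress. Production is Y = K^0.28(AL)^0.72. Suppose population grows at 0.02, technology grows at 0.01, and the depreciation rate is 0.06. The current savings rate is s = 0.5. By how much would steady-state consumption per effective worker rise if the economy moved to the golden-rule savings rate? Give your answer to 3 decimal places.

Δc ≈ 0.145

n + g + δ = 0.02 + 0.01 + 0.06 = 0.09.
Current steady state (s = 0.5): k* = (0.5/0.09)^(1/0.72) ≈ 10.8229, y* = 10.8229^0.28 ≈ 1.9481, c* = (1−0.5)·1.9481 ≈ 0.9741.
Maximizing c = f(k) − (n+g+δ)·k gives f'(k) = n+g+δ, i.e. 0.28·k^(0.28−1) = 0.09, so k_gold = (0.28/0.09)^(1/0.72) ≈ 4.8373.
y_gold = 4.8373^0.28 ≈ 1.5549, c_gold = y_gold − 0.09·k_gold ≈ 1.1195.
Gain: Δc = 1.1195 − 0.9741 ≈ 0.1454.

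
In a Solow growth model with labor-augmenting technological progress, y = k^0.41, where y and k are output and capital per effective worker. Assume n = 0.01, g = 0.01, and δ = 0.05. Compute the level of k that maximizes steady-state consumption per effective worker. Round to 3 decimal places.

k_gold ≈ 20.006

Break-even investment rate: n + g + δ = 0.01 + 0.01 + 0.05 = 0.07.
Setting f'(k) = n+g+δ gives 0.41·k^(0.41−1) = 0.07, hence k_gold = (0.41/0.07)^(1/0.59) ≈ 20.0061.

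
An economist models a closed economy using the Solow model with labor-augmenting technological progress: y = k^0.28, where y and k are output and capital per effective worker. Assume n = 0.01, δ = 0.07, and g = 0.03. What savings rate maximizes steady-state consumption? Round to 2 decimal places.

s_gold = 0.28

n + g + δ = 0.01 + 0.03 + 0.07 = 0.11.
At the golden rule MPK = n+g+δ, and in any Cobb-Douglas steady state s = (n+g+δ)·k/y = MPK·k/y = capital's share 0.28.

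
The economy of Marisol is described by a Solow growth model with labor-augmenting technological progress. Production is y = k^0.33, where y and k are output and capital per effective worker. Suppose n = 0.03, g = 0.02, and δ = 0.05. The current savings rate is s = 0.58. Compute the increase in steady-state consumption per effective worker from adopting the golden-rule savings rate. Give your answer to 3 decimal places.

Break-even investment rate: n + g + δ = 0.03 + 0.02 + 0.05 = 0.1.
Current steady state (s = 0.58): k* = (0.58/0.1)^(1/0.67) ≈ 13.7862, y* = 13.7862^0.33 ≈ 2.3769, c* = (1−0.58)·2.3769 ≈ 0.9983.
At the golden rule the marginal product of capital equals n+g+δ: 0.33·k^(0.33−1) = 0.1. Solving, k_gold = (0.33/0.1)^(1/0.67) ≈ 5.9416.
y_gold = 5.9416^0.33 ≈ 1.8005, c_gold = y_gold − 0.1·k_gold ≈ 1.2063.
Gain: Δc = 1.2063 − 0.9983 ≈ 0.2080.

Δc ≈ 0.208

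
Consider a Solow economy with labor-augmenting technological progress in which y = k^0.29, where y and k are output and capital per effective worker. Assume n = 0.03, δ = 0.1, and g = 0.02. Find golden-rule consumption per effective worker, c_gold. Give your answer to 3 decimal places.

n + g + δ = 0.03 + 0.02 + 0.1 = 0.15.
Setting f'(k) = n+g+δ gives 0.29·k^(0.29−1) = 0.15, hence k_gold = (0.29/0.15)^(1/0.71) ≈ 2.5307.
y_gold = 2.5307^0.29 ≈ 1.3090.
c_gold = y_gold − (n+g+δ)·k_gold = 1.3090 − 0.15·2.5307 ≈ 0.9294.

c_gold ≈ 0.929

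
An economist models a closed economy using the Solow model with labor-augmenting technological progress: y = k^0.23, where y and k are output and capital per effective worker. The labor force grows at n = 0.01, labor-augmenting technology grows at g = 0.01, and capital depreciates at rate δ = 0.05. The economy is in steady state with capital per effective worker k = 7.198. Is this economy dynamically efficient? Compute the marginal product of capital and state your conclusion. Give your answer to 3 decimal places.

dynamically inefficient; MPK ≈ 0.050

Break-even investment rate: n + g + δ = 0.01 + 0.01 + 0.05 = 0.07.
MPK = 0.23·k^(0.23−1) = 0.23·7.198^(-0.77) ≈ 0.0503.
MPK < 0.07, so the economy is dynamically inefficient (over-saving).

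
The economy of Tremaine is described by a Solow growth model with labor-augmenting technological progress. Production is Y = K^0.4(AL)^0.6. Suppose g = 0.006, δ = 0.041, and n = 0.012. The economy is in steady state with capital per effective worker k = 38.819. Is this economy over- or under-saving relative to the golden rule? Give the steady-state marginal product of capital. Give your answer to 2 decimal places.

over-saving; MPK ≈ 0.04

Capital per effective worker breaks even when investment replaces (n + g + δ)·k; here n + g + δ = 0.059.
MPK = 0.4·k^(0.4−1) = 0.4·38.819^(-0.6) ≈ 0.0445.
MPK < 0.059, so the economy is dynamically inefficient (over-saving).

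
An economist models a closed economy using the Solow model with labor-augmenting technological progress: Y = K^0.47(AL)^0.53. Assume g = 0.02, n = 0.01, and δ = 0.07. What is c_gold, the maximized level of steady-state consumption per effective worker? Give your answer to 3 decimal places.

c_gold ≈ 2.091

Break-even investment rate: n + g + δ = 0.01 + 0.02 + 0.07 = 0.1.
At the golden rule the marginal product of capital equals n+g+δ: 0.47·k^(0.47−1) = 0.1. Solving, k_gold = (0.47/0.1)^(1/0.53) ≈ 18.5400.
y_gold = 18.5400^0.47 ≈ 3.9447.
c_gold = y_gold − (n+g+δ)·k_gold = 3.9447 − 0.1·18.5400 ≈ 2.0907.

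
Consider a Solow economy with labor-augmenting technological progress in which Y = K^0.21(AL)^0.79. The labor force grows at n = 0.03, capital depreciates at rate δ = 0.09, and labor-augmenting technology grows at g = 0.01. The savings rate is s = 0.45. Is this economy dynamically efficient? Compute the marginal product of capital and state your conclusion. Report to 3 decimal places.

Capital per effective worker breaks even when investment replaces (n + g + δ)·k; here n + g + δ = 0.13.
Steady-state k*: s·k^0.21 = 0.13·k gives k* = (0.45/0.13)^(1/0.79) ≈ 4.8153.
MPK = 0.21·4.8153^(-0.79) ≈ 0.0607.
MPK < n+g+δ = 0.13, so the economy is dynamically inefficient (over-saving).

dynamically inefficient; MPK ≈ 0.061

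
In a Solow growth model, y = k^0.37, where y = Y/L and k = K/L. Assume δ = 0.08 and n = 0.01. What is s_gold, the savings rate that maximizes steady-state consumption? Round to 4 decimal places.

n + δ = 0.01 + 0.08 = 0.09.
At the golden rule MPK = n+δ, and in any Cobb-Douglas steady state s = (n+δ)·k/y = MPK·k/y = capital's share 0.37.

s_gold = 0.3700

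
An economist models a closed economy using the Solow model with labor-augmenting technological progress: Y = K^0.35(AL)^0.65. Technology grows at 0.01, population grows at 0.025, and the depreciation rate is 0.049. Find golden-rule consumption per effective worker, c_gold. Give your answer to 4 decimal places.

The effective depreciation rate is n + g + δ = 0.025 + 0.01 + 0.049 = 0.084.
At the golden rule the marginal product of capital equals n+g+δ: 0.35·k^(0.35−1) = 0.084. Solving, k_gold = (0.35/0.084)^(1/0.65) ≈ 8.9851.
y_gold = 8.9851^0.35 ≈ 2.1564.
c_gold = y_gold − (n+g+δ)·k_gold = 2.1564 − 0.084·8.9851 ≈ 1.4017.

c_gold ≈ 1.4017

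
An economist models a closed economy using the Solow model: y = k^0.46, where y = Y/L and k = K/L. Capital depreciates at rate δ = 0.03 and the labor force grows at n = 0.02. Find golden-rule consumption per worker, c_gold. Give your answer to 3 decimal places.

The effective depreciation rate is n + δ = 0.02 + 0.03 = 0.05.
Setting f'(k) = n+δ gives 0.46·k^(0.46−1) = 0.05, hence k_gold = (0.46/0.05)^(1/0.54) ≈ 60.9245.
y_gold = 60.9245^0.46 ≈ 6.6222.
c_gold = y_gold − (n+δ)·k_gold = 6.6222 − 0.05·60.9245 ≈ 3.5760.

c_gold ≈ 3.576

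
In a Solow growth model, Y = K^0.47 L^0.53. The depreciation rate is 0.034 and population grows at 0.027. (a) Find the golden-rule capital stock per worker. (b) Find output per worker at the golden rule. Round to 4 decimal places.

Break-even investment rate: n + δ = 0.027 + 0.034 = 0.061.
Maximizing c = f(k) − (n+δ)·k gives f'(k) = n+δ, i.e. 0.47·k^(0.47−1) = 0.061, so k_gold = (0.47/0.061)^(1/0.53) ≈ 47.1137.
y_gold = 47.1137^0.47 ≈ 6.1148.

(a) k_gold ≈ 47.1137; (b) y_gold ≈ 6.1148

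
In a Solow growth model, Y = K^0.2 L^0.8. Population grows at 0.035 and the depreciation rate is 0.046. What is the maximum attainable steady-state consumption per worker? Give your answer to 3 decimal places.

The effective depreciation rate is n + δ = 0.035 + 0.046 = 0.081.
At the golden rule the marginal product of capital equals n+δ: 0.2·k^(0.2−1) = 0.081. Solving, k_gold = (0.2/0.081)^(1/0.8) ≈ 3.0951.
y_gold = 3.0951^0.2 ≈ 1.2535.
c_gold = y_gold − (n+δ)·k_gold = 1.2535 − 0.081·3.0951 ≈ 1.0028.

c_gold ≈ 1.003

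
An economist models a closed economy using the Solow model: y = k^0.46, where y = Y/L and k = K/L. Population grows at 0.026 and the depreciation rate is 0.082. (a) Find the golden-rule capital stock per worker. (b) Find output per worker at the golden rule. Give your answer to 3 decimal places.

n + δ = 0.026 + 0.082 = 0.108.
Golden rule sets MPK = n+δ: 0.46·k^(0.46−1) = 0.108, so k_gold = (0.46/0.108)^(1/0.54) ≈ 14.6364.
y_gold = 14.6364^0.46 ≈ 3.4364.

(a) k_gold ≈ 14.636; (b) y_gold ≈ 3.436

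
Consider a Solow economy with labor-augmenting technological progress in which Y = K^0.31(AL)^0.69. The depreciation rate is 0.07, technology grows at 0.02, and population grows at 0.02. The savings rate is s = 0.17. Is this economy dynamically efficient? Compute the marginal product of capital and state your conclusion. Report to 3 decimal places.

dynamically efficient; MPK ≈ 0.201

Break-even investment rate: n + g + δ = 0.02 + 0.02 + 0.07 = 0.11.
Steady-state k*: s·k^0.31 = 0.11·k gives k* = (0.17/0.11)^(1/0.69) ≈ 1.8793.
MPK = 0.31·1.8793^(-0.69) ≈ 0.2006.
MPK > n+g+δ = 0.11, so the economy is dynamically efficient (under-saving).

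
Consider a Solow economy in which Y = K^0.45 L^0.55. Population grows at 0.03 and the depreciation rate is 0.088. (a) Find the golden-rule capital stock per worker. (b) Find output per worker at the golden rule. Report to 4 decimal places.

(a) k_gold ≈ 11.4016; (b) y_gold ≈ 2.9897

n + δ = 0.03 + 0.088 = 0.118.
Maximizing c = f(k) − (n+δ)·k gives f'(k) = n+δ, i.e. 0.45·k^(0.45−1) = 0.118, so k_gold = (0.45/0.118)^(1/0.55) ≈ 11.4016.
y_gold = 11.4016^0.45 ≈ 2.9897.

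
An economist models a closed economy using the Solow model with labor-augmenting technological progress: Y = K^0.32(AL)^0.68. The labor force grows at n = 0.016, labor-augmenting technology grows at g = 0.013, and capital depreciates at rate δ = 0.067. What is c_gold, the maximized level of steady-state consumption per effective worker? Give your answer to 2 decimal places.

The effective depreciation rate is n + g + δ = 0.016 + 0.013 + 0.067 = 0.096.
At the golden rule the marginal product of capital equals n+g+δ: 0.32·k^(0.32−1) = 0.096. Solving, k_gold = (0.32/0.096)^(1/0.68) ≈ 5.8741.
y_gold = 5.8741^0.32 ≈ 1.7622.
c_gold = y_gold − (n+g+δ)·k_gold = 1.7622 − 0.096·5.8741 ≈ 1.1983.

c_gold ≈ 1.20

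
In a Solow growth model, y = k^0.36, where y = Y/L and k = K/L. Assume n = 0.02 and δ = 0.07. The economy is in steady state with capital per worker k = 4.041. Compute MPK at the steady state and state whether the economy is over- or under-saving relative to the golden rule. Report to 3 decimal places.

n + δ = 0.02 + 0.07 = 0.09.
MPK = 0.36·k^(0.36−1) = 0.36·4.041^(-0.64) ≈ 0.1473.
MPK > 0.09, so the economy is dynamically efficient (under-saving).

under-saving; MPK ≈ 0.147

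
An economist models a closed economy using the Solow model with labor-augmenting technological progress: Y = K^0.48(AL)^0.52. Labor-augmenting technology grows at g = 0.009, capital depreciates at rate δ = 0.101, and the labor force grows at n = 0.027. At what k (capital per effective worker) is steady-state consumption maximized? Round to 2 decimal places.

k_gold ≈ 11.15

n + g + δ = 0.027 + 0.009 + 0.101 = 0.137.
At the golden rule the marginal product of capital equals n+g+δ: 0.48·k^(0.48−1) = 0.137. Solving, k_gold = (0.48/0.137)^(1/0.52) ≈ 11.1469.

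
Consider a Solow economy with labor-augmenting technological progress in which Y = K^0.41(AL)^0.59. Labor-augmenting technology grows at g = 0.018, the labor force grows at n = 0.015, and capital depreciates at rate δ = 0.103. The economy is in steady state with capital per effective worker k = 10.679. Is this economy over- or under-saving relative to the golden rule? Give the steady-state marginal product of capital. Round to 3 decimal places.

over-saving; MPK ≈ 0.101

Break-even investment rate: n + g + δ = 0.015 + 0.018 + 0.103 = 0.136.
MPK = 0.41·k^(0.41−1) = 0.41·10.679^(-0.59) ≈ 0.1014.
MPK < 0.136, so the economy is dynamically inefficient (over-saving).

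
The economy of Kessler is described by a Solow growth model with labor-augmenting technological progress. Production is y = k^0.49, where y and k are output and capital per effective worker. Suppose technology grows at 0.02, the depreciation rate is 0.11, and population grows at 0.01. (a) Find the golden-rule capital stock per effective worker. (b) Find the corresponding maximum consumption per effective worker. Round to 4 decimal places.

The effective depreciation rate is n + g + δ = 0.01 + 0.02 + 0.11 = 0.14.
Golden rule sets MPK = n+g+δ: 0.49·k^(0.49−1) = 0.14, so k_gold = (0.49/0.14)^(1/0.51) ≈ 11.6627.
y_gold = 11.6627^0.49 ≈ 3.3322; c_gold = y_gold − 0.14·k_gold ≈ 1.6994.

(a) k_gold ≈ 11.6627; (b) c_gold ≈ 1.6994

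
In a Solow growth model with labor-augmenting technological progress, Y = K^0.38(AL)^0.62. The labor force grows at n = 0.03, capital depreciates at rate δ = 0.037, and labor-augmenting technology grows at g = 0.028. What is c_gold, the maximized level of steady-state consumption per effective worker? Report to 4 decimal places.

c_gold ≈ 1.4501

Capital per effective worker breaks even when investment replaces (n + g + δ)·k; here n + g + δ = 0.095.
Maximizing c = f(k) − (n+g+δ)·k gives f'(k) = n+g+δ, i.e. 0.38·k^(0.38−1) = 0.095, so k_gold = (0.38/0.095)^(1/0.62) ≈ 9.3554.
y_gold = 9.3554^0.38 ≈ 2.3389.
c_gold = y_gold − (n+g+δ)·k_gold = 2.3389 − 0.095·9.3554 ≈ 1.4501.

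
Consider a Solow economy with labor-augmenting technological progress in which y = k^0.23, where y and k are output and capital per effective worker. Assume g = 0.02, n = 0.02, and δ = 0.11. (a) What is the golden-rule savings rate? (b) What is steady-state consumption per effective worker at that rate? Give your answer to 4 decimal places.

Break-even investment rate: n + g + δ = 0.02 + 0.02 + 0.11 = 0.15.
For Cobb-Douglas, s_gold equals capital's share: s_gold = 0.23.
Maximizing c = f(k) − (n+g+δ)·k gives f'(k) = n+g+δ, i.e. 0.23·k^(0.23−1) = 0.15, so k_gold = (0.23/0.15)^(1/0.77) ≈ 1.7422.
y_gold = 1.7422^0.23 ≈ 1.1362; c_gold = (1−0.23)·y_gold ≈ 0.8749.

(a) s_gold = 0.2300; (b) c_gold ≈ 0.8749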